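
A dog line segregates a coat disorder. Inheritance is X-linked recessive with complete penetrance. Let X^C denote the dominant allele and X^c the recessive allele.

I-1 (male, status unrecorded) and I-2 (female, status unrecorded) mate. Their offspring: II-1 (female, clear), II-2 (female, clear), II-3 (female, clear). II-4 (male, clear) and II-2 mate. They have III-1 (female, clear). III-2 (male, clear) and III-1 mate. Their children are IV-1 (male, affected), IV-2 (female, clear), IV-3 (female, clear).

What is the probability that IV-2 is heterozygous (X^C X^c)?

1/2

III-2 is clear, so III-2 is X^C Y.
III-1 is clear so carries C and passed c to IV-1 (X^c Y), so III-1 is X^C X^c.
Their cross gives offspring ratios 1/2 X^C X^C : 1/2 X^C X^c. Conditioning on IV-2 being clear, P(X^C X^c) = 1/2 / 1 = 1/2.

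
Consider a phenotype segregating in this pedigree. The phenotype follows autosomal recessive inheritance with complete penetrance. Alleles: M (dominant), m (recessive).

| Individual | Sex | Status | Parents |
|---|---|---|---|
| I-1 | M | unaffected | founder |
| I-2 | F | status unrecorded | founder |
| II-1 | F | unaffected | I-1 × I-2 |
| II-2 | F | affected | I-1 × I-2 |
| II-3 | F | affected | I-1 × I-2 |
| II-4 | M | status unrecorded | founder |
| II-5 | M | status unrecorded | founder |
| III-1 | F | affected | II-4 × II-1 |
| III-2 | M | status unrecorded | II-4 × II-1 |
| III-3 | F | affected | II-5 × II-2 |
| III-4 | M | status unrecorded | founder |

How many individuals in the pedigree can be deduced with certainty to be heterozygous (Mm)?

Obligate heterozygotes: I-1 is unaffected so carries M and passed m to II-2 (mm), so I-1 is Mm; II-1 is unaffected so carries M and passed m to III-1 (mm), so II-1 is Mm.
Every other individual is either homozygous by phenotype or has at least one consistent homozygous assignment, so the count is 2.

2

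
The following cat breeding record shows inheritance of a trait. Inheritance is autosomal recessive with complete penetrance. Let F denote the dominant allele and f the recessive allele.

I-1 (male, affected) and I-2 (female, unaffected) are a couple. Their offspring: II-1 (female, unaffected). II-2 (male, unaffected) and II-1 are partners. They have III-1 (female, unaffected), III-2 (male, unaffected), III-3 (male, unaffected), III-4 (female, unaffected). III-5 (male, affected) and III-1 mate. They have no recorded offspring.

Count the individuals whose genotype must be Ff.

Obligate heterozygotes: II-1 is unaffected so carries F and received f from I-1 (ff), so II-1 is Ff.
Every other individual is either homozygous by phenotype or has at least one consistent homozygous assignment, so the count is 1.

1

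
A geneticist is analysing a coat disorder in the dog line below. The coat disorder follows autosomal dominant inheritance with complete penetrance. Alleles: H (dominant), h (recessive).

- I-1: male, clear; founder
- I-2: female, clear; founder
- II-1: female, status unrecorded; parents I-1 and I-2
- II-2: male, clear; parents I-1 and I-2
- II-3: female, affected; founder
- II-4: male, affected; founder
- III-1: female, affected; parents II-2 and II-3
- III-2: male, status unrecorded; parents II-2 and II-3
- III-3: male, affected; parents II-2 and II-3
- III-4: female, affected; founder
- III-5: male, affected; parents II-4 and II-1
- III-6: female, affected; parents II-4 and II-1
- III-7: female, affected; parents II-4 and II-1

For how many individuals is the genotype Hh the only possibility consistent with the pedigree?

5

Obligate heterozygotes: III-1 is affected so carries H and received h from II-2 (hh), so III-1 is Hh; III-3 is affected so carries H and received h from II-2 (hh), so III-3 is Hh; III-5 is affected so carries H and received h from II-1 (hh), so III-5 is Hh; III-6 is affected so carries H and received h from II-1 (hh), so III-6 is Hh; III-7 is affected so carries H and received h from II-1 (hh), so III-7 is Hh.
Every other individual is either homozygous by phenotype or has at least one consistent homozygous assignment, so the count is 5.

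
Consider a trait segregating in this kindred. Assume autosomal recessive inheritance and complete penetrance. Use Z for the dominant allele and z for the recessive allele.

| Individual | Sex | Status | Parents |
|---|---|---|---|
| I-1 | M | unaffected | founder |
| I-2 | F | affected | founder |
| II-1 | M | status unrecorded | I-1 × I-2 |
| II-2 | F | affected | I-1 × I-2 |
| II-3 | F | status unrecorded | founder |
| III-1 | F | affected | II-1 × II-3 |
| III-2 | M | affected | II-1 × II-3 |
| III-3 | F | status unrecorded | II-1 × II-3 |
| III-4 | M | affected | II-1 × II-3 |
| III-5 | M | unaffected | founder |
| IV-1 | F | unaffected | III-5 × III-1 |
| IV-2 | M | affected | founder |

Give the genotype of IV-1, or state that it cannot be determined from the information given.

Zz

From phenotype alone, IV-1 is ZZ or Zz.
IV-1 is unaffected so carries Z and received z from III-1 (zz), so IV-1 is Zz.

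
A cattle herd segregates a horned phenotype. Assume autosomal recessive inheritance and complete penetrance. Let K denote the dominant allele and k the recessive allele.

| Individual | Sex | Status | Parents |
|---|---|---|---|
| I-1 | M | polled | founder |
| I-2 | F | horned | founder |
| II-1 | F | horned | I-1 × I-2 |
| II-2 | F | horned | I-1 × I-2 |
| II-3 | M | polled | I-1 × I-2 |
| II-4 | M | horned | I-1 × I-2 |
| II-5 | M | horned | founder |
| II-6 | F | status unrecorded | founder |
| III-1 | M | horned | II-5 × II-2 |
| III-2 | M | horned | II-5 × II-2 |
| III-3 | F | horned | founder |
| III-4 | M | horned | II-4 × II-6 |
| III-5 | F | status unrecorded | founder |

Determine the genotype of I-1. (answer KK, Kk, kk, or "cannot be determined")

Kk

From phenotype alone, I-1 is KK or Kk.
I-1 is polled so carries K and passed k to II-1 (kk), so I-1 is Kk.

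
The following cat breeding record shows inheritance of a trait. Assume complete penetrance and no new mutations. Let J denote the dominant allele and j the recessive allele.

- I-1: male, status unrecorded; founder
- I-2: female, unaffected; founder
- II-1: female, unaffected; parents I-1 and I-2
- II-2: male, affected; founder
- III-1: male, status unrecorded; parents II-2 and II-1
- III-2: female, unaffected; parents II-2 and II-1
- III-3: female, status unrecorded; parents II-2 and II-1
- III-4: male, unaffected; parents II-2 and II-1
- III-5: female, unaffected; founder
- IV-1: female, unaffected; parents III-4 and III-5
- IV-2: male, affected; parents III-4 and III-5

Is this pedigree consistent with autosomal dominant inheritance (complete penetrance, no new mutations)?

No

Under autosomal dominant, IV-2 (affected, male) cannot arise from III-4 (unaffected) × III-5 (unaffected).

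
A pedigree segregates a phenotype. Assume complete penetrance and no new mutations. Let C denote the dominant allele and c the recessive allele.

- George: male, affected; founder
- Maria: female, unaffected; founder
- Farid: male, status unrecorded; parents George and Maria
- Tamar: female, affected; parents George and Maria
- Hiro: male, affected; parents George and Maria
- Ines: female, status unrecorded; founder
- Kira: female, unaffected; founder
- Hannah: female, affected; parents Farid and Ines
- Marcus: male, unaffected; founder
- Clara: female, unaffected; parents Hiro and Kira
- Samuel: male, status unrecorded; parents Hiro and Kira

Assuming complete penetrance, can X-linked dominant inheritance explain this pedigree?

Under X-linked dominant, Hiro (affected, male) cannot arise from George (affected) × Maria (unaffected).

No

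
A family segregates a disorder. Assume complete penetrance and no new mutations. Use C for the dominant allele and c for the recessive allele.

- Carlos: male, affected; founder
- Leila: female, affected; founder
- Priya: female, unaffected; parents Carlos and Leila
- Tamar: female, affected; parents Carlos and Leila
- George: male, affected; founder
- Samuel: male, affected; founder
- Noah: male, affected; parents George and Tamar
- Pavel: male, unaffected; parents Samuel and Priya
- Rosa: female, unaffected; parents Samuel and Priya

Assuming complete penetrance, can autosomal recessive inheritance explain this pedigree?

No

Under autosomal recessive, Priya (unaffected, female) cannot arise from Carlos (affected) × Leila (affected).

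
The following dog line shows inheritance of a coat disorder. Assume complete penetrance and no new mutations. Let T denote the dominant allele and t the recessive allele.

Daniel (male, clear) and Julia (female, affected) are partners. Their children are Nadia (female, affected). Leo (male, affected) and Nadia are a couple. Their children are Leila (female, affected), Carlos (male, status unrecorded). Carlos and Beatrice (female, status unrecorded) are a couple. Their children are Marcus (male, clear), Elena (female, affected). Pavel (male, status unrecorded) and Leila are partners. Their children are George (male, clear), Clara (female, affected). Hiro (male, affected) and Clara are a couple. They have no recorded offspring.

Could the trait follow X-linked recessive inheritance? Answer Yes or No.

No

Under X-linked recessive, Nadia (affected, female) cannot arise from Daniel (clear) × Julia (affected).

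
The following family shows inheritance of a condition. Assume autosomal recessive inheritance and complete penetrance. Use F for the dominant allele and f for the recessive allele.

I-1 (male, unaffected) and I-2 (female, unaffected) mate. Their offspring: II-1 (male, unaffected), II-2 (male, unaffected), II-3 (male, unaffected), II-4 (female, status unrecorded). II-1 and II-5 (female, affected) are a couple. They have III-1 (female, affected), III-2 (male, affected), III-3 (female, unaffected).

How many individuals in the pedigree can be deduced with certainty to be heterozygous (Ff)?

Obligate heterozygotes: II-1 is unaffected so carries F and passed f to III-1 (ff), so II-1 is Ff; III-3 is unaffected so carries F and received f from II-5 (ff), so III-3 is Ff.
Every other individual is either homozygous by phenotype or has at least one consistent homozygous assignment, so the count is 2.

2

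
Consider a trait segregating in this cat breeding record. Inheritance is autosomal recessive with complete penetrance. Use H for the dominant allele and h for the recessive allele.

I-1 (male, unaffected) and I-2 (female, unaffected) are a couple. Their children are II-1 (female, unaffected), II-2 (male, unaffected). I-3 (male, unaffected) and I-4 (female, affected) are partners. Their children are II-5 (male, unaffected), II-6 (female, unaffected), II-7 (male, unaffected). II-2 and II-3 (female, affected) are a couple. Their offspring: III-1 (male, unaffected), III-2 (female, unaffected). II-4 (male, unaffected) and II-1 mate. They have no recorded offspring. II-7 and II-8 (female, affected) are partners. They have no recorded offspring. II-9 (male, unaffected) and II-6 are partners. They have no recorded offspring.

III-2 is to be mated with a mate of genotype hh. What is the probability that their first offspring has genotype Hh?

1/2

III-2 is unaffected so carries H and received h from II-3 (hh), so III-2 is Hh.
The cross gives 1/2 Hh : 1/2 hh, so P(offspring has genotype Hh) = 1/2.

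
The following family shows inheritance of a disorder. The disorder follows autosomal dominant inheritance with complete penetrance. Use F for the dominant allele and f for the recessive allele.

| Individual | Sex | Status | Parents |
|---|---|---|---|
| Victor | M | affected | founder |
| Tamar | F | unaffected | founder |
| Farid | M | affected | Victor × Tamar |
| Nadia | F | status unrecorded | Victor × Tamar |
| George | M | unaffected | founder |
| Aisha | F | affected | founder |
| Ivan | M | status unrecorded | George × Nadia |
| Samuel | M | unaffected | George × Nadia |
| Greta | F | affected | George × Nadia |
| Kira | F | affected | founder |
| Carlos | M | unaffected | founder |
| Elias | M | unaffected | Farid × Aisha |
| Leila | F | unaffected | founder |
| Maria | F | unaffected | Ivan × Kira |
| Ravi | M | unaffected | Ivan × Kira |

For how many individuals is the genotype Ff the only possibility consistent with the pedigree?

Obligate heterozygotes: Farid is affected so carries F and received f from Tamar (ff), so Farid is Ff; Nadia passed F to Greta (Ff, whose f came from George) and received f from Tamar (ff), so Nadia is Ff; Aisha is affected so carries F and passed f to Elias (ff), so Aisha is Ff; Greta is affected so carries F and received f from George (ff), so Greta is Ff; Kira is affected so carries F and passed f to Maria (ff), so Kira is Ff.
Every other individual is either homozygous by phenotype or has at least one consistent homozygous assignment, so the count is 5.

5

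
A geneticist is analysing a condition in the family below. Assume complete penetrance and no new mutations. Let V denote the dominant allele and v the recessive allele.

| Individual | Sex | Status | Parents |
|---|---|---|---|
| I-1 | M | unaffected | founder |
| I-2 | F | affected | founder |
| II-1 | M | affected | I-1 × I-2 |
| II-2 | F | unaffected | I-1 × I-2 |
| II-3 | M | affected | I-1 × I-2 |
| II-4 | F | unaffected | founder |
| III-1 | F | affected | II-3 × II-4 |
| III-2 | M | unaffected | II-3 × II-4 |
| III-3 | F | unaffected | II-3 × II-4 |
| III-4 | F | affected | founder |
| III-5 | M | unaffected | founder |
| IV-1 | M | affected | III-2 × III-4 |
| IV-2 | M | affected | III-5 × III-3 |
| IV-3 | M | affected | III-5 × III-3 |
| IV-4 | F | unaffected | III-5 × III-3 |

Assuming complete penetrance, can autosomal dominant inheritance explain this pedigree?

No

Under autosomal dominant, IV-2 (affected, male) cannot arise from III-5 (unaffected) × III-3 (unaffected).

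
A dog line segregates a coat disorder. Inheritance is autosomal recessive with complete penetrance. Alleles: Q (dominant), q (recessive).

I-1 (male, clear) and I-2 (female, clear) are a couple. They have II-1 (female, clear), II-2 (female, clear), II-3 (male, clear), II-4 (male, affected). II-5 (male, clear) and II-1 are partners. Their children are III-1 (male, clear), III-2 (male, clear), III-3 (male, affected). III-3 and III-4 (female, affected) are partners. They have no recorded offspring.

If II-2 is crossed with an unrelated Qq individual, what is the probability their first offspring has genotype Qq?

I-1 is clear so carries Q and passed q to II-4 (qq), so I-1 is Qq.
I-2 is clear so carries Q and passed q to II-4 (qq), so I-2 is Qq.
II-2 is a clear offspring of I-1 (Qq) × I-2 (Qq), whose cross gives 1/4 QQ : 1/2 Qq : 1/4 qq; conditioning on being clear, II-2 is QQ with probability 1/3, Qq with probability 2/3.
Summing over parental genotype combinations, P(offspring has genotype Qq) = 1/3·1/2 + 2/3·1/2 = 1/2.

1/2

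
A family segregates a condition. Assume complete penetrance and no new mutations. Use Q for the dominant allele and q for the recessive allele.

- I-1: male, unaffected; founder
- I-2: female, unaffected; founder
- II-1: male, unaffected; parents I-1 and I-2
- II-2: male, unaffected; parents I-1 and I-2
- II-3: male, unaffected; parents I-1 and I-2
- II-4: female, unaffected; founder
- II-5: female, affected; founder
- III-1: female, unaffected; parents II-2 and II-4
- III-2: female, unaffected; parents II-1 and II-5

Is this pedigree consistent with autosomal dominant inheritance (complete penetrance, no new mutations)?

A consistent assignment under autosomal dominant exists: I-1 qq, I-2 qq, II-1 qq, II-2 qq, II-3 qq, II-4 qq, II-5 Qq, III-1 qq, III-2 qq.
In this assignment every recorded phenotype matches its genotype and every non-founder's genotype is obtainable from its parents' genotypes, so the pedigree is consistent.

Yes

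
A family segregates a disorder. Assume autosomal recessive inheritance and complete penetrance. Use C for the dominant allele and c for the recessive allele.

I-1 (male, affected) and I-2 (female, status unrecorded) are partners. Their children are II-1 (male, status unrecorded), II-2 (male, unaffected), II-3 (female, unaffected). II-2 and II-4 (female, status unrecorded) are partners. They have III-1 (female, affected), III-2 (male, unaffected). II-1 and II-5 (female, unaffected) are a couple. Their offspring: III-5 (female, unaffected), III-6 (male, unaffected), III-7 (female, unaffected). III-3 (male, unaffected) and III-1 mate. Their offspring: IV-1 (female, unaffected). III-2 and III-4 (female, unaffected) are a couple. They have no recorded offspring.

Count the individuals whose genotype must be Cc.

Obligate heterozygotes: II-2 is unaffected so carries C and received c from I-1 (cc), so II-2 is Cc; II-3 is unaffected so carries C and received c from I-1 (cc), so II-3 is Cc; IV-1 is unaffected so carries C and received c from III-1 (cc), so IV-1 is Cc.
Every other individual is either homozygous by phenotype or has at least one consistent homozygous assignment, so the count is 3.

3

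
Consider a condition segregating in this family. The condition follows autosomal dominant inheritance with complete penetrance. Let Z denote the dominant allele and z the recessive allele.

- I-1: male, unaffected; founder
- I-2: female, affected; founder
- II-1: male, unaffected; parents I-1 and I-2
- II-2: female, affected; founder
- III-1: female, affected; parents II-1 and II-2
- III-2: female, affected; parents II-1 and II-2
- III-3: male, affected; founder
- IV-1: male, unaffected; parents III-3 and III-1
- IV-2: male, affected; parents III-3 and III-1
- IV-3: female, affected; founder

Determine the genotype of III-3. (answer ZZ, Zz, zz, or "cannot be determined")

From phenotype alone, III-3 is ZZ or Zz.
III-3 is affected so carries Z and passed z to IV-1 (zz), so III-3 is Zz.

Zz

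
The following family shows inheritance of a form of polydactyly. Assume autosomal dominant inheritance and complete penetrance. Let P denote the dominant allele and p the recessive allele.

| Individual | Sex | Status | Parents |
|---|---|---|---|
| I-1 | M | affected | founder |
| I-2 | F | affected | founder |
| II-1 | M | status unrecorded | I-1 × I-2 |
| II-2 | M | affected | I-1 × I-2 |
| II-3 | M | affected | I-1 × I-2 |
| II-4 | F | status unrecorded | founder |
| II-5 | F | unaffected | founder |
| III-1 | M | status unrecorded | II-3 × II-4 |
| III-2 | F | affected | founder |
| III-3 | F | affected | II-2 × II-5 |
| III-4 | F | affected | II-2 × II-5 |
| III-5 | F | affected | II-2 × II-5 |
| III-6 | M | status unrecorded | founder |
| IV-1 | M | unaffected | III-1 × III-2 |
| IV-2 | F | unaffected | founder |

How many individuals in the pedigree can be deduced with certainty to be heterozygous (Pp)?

4

Obligate heterozygotes: III-2 is affected so carries P and passed p to IV-1 (pp), so III-2 is Pp; III-3 is affected so carries P and received p from II-5 (pp), so III-3 is Pp; III-4 is affected so carries P and received p from II-5 (pp), so III-4 is Pp; III-5 is affected so carries P and received p from II-5 (pp), so III-5 is Pp.
Every other individual is either homozygous by phenotype or has at least one consistent homozygous assignment, so the count is 4.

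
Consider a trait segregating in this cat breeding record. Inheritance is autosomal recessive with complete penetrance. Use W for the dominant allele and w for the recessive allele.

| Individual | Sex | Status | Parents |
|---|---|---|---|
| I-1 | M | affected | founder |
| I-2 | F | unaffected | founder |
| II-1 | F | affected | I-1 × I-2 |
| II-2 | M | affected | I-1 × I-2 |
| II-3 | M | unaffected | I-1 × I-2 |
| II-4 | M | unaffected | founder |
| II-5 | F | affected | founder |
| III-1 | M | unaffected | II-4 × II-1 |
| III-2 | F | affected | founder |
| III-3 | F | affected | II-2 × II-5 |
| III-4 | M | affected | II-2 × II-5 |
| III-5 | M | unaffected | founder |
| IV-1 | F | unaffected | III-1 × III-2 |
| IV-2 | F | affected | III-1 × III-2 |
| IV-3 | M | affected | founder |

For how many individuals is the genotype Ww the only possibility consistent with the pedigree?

4

Obligate heterozygotes: I-2 is unaffected so carries W and passed w to II-1 (ww), so I-2 is Ww; II-3 is unaffected so carries W and received w from I-1 (ww), so II-3 is Ww; III-1 is unaffected so carries W and received w from II-1 (ww), so III-1 is Ww; IV-1 is unaffected so carries W and received w from III-2 (ww), so IV-1 is Ww.
Every other individual is either homozygous by phenotype or has at least one consistent homozygous assignment, so the count is 4.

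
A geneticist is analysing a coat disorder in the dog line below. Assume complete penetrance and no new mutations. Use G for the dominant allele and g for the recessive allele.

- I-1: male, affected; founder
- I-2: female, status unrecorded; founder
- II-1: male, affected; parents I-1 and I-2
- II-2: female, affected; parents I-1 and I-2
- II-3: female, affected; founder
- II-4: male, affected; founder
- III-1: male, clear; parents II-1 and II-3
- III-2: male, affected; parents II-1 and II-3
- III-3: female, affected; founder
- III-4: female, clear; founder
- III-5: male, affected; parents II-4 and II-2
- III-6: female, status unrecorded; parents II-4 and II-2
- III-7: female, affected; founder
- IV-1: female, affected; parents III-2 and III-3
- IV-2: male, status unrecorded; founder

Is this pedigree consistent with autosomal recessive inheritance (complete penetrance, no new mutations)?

No

Under autosomal recessive, III-1 (clear, male) cannot arise from II-1 (affected) × II-3 (affected).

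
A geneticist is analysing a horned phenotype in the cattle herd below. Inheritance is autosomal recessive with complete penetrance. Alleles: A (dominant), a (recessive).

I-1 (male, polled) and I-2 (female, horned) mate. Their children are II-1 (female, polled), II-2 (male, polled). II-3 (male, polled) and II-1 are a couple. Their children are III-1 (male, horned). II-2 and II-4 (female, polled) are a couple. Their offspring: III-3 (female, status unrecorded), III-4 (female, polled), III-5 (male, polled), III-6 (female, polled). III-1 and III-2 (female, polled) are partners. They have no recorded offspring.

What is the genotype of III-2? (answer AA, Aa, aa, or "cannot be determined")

III-2's phenotype allows AA or Aa, and no parent or child forces a single allele at both positions; consistent genotype assignments exist with III-2 as AA or Aa.

cannot be determined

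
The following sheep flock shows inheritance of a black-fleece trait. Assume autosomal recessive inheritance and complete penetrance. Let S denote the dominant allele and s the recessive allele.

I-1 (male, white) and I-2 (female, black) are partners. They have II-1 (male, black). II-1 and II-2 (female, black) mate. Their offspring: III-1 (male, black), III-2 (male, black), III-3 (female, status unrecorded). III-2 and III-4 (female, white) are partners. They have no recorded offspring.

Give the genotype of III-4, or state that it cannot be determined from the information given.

III-4's phenotype allows SS or Ss, and no parent or child forces a single allele at both positions; consistent genotype assignments exist with III-4 as SS or Ss.

cannot be determined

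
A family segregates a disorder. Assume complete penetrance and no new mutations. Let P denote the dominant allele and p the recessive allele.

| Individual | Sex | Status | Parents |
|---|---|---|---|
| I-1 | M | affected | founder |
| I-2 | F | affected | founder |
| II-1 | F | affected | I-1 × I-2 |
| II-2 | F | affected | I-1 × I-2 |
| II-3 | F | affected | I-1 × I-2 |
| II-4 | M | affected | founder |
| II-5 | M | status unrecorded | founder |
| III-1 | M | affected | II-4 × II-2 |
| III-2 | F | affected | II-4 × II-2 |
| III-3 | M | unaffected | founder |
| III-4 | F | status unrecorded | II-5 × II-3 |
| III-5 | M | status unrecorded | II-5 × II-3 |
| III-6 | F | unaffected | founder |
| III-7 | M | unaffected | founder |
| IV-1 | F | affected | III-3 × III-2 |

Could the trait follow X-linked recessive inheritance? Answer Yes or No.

No

Under X-linked recessive, IV-1 (affected, female) cannot arise from III-3 (unaffected) × III-2 (affected).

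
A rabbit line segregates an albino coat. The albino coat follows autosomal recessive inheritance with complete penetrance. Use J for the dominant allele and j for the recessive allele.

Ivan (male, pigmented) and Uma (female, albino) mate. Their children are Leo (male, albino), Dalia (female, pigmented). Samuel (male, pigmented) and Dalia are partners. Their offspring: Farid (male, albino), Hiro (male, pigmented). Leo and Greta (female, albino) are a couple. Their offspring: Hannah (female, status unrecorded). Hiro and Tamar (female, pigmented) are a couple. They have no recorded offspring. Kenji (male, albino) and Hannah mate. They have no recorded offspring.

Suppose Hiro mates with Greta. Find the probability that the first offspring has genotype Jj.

2/3

Samuel is pigmented so carries J and passed j to Farid (jj), so Samuel is Jj.
Dalia is pigmented so carries J and received j from Uma (jj), so Dalia is Jj.
Hiro is a pigmented offspring of Samuel (Jj) × Dalia (Jj), whose cross gives 1/4 JJ : 1/2 Jj : 1/4 jj; conditioning on being pigmented, Hiro is JJ with probability 1/3, Jj with probability 2/3.
Greta is albino, so Greta is jj.
Summing over parental genotype combinations, P(offspring has genotype Jj) = 1/3·1 + 2/3·1/2 = 2/3.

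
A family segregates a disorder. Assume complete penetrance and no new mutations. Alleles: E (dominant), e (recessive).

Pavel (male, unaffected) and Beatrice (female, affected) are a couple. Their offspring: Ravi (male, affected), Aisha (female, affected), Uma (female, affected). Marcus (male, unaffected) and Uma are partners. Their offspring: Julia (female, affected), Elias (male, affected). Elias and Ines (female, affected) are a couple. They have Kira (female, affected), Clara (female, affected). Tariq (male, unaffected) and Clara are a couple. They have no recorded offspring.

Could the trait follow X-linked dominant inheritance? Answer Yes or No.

Yes

A consistent assignment under X-linked dominant exists: Pavel X^e Y, Beatrice X^E X^E, Ravi X^E Y, Aisha X^E X^e, Uma X^E X^e, Marcus X^e Y, Julia X^E X^e, Elias X^E Y, Ines X^E X^E, Kira X^E X^E, Clara X^E X^E, Tariq X^e Y.
In this assignment every recorded phenotype matches its genotype and every non-founder's genotype is obtainable from its parents' genotypes, so the pedigree is consistent.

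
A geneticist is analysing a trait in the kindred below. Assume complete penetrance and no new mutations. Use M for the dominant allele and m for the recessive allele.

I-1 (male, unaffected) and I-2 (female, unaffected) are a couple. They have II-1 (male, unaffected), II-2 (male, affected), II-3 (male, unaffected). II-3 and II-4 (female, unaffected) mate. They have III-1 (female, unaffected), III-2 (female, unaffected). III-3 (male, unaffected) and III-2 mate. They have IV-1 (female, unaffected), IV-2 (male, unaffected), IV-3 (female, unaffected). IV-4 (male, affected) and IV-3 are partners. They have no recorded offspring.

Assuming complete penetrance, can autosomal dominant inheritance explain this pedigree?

Under autosomal dominant, II-2 (affected, male) cannot arise from I-1 (unaffected) × I-2 (unaffected).

No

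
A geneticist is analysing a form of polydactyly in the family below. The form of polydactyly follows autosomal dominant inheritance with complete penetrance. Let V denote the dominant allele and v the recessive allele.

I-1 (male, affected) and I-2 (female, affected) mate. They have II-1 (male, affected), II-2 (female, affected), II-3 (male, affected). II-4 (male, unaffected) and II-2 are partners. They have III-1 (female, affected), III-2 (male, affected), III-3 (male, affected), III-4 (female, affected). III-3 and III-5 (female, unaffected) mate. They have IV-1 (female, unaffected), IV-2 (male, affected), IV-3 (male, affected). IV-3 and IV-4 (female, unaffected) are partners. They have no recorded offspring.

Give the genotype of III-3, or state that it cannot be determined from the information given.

From phenotype alone, III-3 is VV or Vv.
III-3 is affected so carries V and received v from II-4 (vv), so III-3 is Vv.

Vv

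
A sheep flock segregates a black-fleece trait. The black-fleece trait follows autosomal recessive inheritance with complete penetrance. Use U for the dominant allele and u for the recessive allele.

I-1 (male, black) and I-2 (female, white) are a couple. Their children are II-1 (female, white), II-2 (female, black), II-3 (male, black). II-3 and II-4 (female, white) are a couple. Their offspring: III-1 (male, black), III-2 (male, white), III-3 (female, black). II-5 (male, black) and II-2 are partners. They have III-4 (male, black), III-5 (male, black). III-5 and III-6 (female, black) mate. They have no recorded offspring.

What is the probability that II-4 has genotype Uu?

1

II-4 is white so carries U and passed u to III-1 (uu), so II-4 is Uu, giving P(Uu) = 1.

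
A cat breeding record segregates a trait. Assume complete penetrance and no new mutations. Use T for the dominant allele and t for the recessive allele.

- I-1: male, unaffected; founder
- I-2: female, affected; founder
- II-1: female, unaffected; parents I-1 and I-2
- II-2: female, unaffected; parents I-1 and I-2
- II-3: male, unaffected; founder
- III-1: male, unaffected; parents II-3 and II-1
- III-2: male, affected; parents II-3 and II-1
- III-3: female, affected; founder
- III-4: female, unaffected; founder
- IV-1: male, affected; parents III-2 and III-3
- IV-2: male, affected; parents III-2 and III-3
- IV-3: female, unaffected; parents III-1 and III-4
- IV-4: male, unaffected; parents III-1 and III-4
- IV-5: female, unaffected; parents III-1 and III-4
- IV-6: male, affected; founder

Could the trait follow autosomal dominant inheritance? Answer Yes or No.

Under autosomal dominant, III-2 (affected, male) cannot arise from II-3 (unaffected) × II-1 (unaffected).

No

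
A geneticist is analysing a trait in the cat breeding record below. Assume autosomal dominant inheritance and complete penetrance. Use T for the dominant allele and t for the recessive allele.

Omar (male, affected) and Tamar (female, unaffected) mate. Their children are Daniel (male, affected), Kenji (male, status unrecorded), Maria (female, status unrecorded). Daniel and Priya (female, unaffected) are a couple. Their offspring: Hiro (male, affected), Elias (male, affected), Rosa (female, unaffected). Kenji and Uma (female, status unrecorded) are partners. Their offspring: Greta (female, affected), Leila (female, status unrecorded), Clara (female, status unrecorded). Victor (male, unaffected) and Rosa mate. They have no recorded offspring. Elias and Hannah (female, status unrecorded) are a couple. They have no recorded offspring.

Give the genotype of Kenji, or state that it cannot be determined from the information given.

Kenji's phenotype is unrecorded, and no parent or child forces a single allele at both positions; consistent genotype assignments exist with Kenji as Tt or tt.

cannot be determined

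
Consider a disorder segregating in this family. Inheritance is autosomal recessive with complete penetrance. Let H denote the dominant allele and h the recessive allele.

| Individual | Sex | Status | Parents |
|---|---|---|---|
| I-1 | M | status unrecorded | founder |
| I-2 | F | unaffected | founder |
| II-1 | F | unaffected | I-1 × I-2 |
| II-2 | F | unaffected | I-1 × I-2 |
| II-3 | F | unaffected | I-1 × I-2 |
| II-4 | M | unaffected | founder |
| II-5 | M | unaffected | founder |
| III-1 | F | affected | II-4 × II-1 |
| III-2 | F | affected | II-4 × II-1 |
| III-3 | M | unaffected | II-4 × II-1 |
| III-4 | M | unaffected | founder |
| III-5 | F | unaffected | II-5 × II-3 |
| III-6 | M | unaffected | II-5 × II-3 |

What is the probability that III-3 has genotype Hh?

2/3

II-4 is unaffected so carries H and passed h to III-1 (hh), so II-4 is Hh.
II-1 is unaffected so carries H and passed h to III-1 (hh), so II-1 is Hh.
Their cross gives offspring ratios 1/4 HH : 1/2 Hh : 1/4 hh. Conditioning on III-3 being unaffected, P(Hh) = 1/2 / 3/4 = 2/3.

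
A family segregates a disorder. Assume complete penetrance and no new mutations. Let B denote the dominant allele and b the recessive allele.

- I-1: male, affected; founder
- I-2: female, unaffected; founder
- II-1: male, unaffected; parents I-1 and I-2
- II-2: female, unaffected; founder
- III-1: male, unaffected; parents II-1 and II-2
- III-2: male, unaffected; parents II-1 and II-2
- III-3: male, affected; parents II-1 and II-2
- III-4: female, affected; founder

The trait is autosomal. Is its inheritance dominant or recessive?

II-1 and II-2 are both unaffected yet have an affected child III-3. Under dominance, an affected child requires at least one affected parent, so the trait cannot be dominant.

recessive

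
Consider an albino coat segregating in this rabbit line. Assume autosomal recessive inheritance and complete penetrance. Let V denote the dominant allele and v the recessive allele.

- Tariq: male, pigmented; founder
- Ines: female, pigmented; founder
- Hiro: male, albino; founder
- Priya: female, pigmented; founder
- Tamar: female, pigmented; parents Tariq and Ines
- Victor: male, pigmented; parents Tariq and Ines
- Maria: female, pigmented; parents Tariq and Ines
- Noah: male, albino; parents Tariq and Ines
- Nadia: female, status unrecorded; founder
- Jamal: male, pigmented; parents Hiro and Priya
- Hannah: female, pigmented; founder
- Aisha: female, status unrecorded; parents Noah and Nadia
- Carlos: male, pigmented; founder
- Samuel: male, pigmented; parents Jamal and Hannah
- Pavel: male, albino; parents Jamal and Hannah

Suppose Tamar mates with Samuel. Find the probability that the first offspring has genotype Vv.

4/9

Tariq is pigmented so carries V and passed v to Noah (vv), so Tariq is Vv.
Ines is pigmented so carries V and passed v to Noah (vv), so Ines is Vv.
Tamar is a pigmented offspring of Tariq (Vv) × Ines (Vv), whose cross gives 1/4 VV : 1/2 Vv : 1/4 vv; conditioning on being pigmented, Tamar is VV with probability 1/3, Vv with probability 2/3.
Jamal is pigmented so carries V and received v from Hiro (vv), so Jamal is Vv.
Hannah is pigmented so carries V and passed v to Pavel (vv), so Hannah is Vv.
Samuel is a pigmented offspring of Jamal (Vv) × Hannah (Vv), whose cross gives 1/4 VV : 1/2 Vv : 1/4 vv; conditioning on being pigmented, Samuel is VV with probability 1/3, Vv with probability 2/3.
Summing over parental genotype combinations, P(offspring has genotype Vv) = 2/9·1/2 + 2/9·1/2 + 4/9·1/2 = 4/9.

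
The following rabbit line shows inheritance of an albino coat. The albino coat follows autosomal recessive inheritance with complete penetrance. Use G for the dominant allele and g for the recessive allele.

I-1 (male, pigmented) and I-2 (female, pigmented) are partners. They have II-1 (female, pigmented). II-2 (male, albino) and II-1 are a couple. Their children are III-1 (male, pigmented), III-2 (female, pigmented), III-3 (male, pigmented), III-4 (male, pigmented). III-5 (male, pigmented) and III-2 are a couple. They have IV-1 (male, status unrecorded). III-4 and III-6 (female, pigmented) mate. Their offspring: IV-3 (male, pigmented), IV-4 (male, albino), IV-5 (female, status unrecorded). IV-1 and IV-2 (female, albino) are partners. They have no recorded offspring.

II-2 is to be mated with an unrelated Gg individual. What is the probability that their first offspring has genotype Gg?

1/2

II-2 is albino, so II-2 is gg.
The cross gives 1/2 Gg : 1/2 gg, so P(offspring has genotype Gg) = 1/2.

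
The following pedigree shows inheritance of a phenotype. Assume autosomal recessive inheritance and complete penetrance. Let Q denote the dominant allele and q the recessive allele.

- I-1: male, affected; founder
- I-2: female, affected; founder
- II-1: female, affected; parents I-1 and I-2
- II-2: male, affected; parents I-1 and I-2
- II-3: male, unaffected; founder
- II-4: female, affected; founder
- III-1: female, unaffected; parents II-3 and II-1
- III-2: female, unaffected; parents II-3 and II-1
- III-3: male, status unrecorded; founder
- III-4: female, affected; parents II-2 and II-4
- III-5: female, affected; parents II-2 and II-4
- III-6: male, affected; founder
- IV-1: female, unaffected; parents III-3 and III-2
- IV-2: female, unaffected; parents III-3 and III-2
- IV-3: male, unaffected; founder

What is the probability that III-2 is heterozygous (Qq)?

III-2 is unaffected so carries Q and received q from II-1 (qq), so III-2 is Qq, giving P(Qq) = 1.

1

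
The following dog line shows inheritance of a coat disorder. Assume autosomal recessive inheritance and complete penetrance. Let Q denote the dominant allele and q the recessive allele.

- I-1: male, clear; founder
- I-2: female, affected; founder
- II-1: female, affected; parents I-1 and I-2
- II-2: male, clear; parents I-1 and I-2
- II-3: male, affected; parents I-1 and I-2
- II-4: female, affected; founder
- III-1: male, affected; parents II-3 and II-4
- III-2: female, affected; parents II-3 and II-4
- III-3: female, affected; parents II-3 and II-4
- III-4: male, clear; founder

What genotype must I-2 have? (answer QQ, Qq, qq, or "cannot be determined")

I-2 is affected, so I-2 is qq.

qq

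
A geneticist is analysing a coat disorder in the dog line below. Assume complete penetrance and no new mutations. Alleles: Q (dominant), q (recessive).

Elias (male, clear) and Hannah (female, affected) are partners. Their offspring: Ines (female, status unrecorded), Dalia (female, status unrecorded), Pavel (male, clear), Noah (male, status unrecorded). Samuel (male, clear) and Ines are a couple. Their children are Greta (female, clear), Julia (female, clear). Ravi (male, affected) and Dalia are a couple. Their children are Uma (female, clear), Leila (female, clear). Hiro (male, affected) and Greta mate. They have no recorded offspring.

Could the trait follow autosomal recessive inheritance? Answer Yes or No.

A consistent assignment under autosomal recessive exists: Elias QQ, Hannah qq, Ines Qq, Dalia Qq, Pavel Qq, Noah Qq, Samuel QQ, Ravi qq, Greta QQ, Julia QQ, Hiro qq, Uma Qq, Leila Qq.
In this assignment every recorded phenotype matches its genotype and every non-founder's genotype is obtainable from its parents' genotypes, so the pedigree is consistent.

Yes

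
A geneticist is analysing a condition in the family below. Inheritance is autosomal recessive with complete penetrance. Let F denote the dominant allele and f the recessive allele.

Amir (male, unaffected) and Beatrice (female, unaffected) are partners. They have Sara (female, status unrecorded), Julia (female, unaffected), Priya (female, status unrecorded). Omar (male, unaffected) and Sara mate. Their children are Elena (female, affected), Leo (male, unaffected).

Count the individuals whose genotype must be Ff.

1

Obligate heterozygotes: Omar is unaffected so carries F and passed f to Elena (ff), so Omar is Ff.
Every other individual is either homozygous by phenotype or has at least one consistent homozygous assignment, so the count is 1.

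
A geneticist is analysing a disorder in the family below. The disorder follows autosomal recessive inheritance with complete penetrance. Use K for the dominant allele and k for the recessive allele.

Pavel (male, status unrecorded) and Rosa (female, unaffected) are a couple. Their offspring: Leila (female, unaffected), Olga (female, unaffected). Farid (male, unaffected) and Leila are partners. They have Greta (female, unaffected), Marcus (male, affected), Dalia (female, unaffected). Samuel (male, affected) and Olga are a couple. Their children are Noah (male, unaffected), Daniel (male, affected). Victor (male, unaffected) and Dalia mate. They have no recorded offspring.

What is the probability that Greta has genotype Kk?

Farid is unaffected so carries K and passed k to Marcus (kk), so Farid is Kk.
Leila is unaffected so carries K and passed k to Marcus (kk), so Leila is Kk.
Their cross gives offspring ratios 1/4 KK : 1/2 Kk : 1/4 kk. Conditioning on Greta being unaffected, P(Kk) = 1/2 / 3/4 = 2/3.

2/3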